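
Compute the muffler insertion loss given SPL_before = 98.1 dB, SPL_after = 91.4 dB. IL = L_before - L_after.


Insertion loss = SPL without muffler - SPL with muffler
IL = 98.1 - 91.4 = 6.7 dB


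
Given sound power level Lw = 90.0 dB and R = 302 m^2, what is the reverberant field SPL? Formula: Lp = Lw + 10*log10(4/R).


4/R = 4/302 = 0.013245
Lp = 90.0 + 10*log10(0.013245) = 71.221 dB


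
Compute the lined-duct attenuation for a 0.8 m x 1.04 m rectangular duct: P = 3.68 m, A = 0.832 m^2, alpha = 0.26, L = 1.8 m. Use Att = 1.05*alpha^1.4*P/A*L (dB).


alpha^1.4 = 0.26^1.4 = 0.151692
Attenuation rate = 1.05 * alpha^1.4 * P / A
= 1.05 * 0.151692 * 3.68 / 0.832 = 0.704493 dB/m
Total Att = 0.704493 * 1.8 = 1.2681 dB


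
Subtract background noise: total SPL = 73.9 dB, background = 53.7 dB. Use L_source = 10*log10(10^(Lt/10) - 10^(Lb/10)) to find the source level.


10^(73.9/10) = 2.45471e+07
10^(53.7/10) = 234423
Difference = 2.45471e+07 - 234423 = 2.43127e+07
L_source = 10*log10(2.43127e+07) = 73.858 dB


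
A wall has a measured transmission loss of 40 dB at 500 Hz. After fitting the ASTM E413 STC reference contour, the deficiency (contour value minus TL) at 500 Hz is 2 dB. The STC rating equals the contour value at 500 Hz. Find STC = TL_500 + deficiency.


By ASTM E413, STC = value of the fitted reference contour at 500 Hz.
Contour value at 500 Hz = TL_500 + deficiency = 40 + 2 = 42
STC = 42


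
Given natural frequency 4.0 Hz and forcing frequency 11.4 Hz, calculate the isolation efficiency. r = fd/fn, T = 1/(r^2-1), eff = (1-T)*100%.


r = 11.4 / 4.0 = 2.85
r^2 - 1 = 2.85^2 - 1 = 7.1225
T = 1/7.1225 = 0.1404
Efficiency = (1 - 0.1404)*100 = 85.96 %


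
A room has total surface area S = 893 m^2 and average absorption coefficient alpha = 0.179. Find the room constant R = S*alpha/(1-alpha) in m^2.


R = 893 * 0.179 / (1 - 0.179) = 194.7 m^2


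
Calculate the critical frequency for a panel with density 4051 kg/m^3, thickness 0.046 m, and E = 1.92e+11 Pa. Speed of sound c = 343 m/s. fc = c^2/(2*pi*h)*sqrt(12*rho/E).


12*rho/E = 12*4051/1.92e+11 = 2.53187e-07
sqrt(12*rho/E) = sqrt(2.53187e-07) = 0.000503177
c^2/(2*pi*h) = 343^2/(2*pi*0.046) = 407053
fc = 407053 * 0.000503177 = 204.82 Hz


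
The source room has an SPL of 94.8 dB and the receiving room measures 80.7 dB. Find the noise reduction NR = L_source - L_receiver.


NR = L_source - L_receiver (difference between source and receiving room levels)
NR = 94.8 - 80.7 = 14.1 dB


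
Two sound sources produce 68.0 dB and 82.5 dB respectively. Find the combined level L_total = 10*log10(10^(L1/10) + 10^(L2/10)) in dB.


10^(68.0/10) = 6.30957e+06
10^(82.5/10) = 1.77828e+08
Sum = 6.30957e+06 + 1.77828e+08 = 1.84138e+08
L_total = 10*log10(1.84138e+08) = 82.651 dB


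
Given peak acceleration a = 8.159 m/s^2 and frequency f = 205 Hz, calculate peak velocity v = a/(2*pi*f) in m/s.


omega = 2*pi*f = 2*pi*205 = 1288.05 rad/s
v = a / omega = 8.159 / 1288.05 = 0.0063344 m/s


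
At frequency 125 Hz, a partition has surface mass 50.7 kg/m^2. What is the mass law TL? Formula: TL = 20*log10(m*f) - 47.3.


m * f = 50.7 * 125 = 6337.5
20*log10(6337.5) = 76.0384 dB
TL = 76.0384 - 47.3 = 28.738 dB


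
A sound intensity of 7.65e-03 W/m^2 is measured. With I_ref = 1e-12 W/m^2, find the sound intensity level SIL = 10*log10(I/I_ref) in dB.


I / I_ref = 7.65e-03 / 1e-12 = 7.65e+09
SIL = 10 * log10(7.65e+09) = 98.837 dB


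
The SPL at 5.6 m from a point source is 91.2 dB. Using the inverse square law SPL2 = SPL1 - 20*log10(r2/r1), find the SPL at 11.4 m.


r2/r1 = 11.4/5.6 = 2.03571
Correction = 20*log10(2.03571) = 6.17432 dB
SPL2 = 91.2 - 6.17432 = 85.026 dB


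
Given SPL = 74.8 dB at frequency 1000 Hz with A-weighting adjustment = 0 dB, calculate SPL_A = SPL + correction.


A-weighting table: 1000 Hz -> 0 dB correction
SPL_A = SPL + correction = 74.8 + (0) = 74.8 dBA


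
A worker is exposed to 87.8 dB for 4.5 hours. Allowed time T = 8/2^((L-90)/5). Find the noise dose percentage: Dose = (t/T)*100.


T_allowed = 8 / 2^((87.8 - 90)/5) = 10.8528 hr
Dose = 4.5 / 10.8528 * 100 = 41.464 %


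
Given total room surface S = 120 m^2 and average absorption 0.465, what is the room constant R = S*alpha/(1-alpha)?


R = 120 * 0.465 / (1 - 0.465) = 104.3 m^2


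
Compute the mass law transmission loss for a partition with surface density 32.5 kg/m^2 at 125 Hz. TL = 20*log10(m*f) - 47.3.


m * f = 32.5 * 125 = 4062.5
20*log10(4062.5) = 72.1759 dB
TL = 72.1759 - 47.3 = 24.876 dB


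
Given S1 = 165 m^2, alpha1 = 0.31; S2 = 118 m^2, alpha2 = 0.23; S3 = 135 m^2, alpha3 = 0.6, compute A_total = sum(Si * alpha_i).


165 * 0.31 = 51.15
118 * 0.23 = 27.14
135 * 0.6 = 81
A_total = 51.15 + 27.14 + 81 = 159.29 m^2


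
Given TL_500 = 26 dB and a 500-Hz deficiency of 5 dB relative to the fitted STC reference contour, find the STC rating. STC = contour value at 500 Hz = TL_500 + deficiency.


By ASTM E413, STC = value of the fitted reference contour at 500 Hz.
Contour value at 500 Hz = TL_500 + deficiency = 26 + 5 = 31
STC = 31


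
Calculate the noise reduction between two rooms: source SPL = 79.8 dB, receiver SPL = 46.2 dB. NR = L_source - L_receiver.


NR = L_source - L_receiver (difference between source and receiving room levels)
NR = 79.8 - 46.2 = 33.6 dB


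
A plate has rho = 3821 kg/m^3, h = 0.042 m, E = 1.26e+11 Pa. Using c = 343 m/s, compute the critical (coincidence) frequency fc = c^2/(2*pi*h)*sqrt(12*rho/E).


12*rho/E = 12*3821/1.26e+11 = 3.63905e-07
sqrt(12*rho/E) = sqrt(3.63905e-07) = 0.000603245
c^2/(2*pi*h) = 343^2/(2*pi*0.042) = 445820
fc = 445820 * 0.000603245 = 268.94 Hz


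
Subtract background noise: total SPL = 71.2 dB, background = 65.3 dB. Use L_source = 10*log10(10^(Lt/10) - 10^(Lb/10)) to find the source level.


10^(71.2/10) = 1.31826e+07
10^(65.3/10) = 3.38844e+06
Difference = 1.31826e+07 - 3.38844e+06 = 9.79416e+06
L_source = 10*log10(9.79416e+06) = 69.91 dB


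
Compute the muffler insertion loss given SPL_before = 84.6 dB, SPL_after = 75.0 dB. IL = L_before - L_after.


Insertion loss = SPL without muffler - SPL with muffler
IL = 84.6 - 75.0 = 9.6 dB


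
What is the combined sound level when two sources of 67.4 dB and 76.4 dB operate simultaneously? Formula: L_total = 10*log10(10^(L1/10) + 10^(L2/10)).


10^(67.4/10) = 5.49541e+06
10^(76.4/10) = 4.36516e+07
Sum = 5.49541e+06 + 4.36516e+07 = 4.9147e+07
L_total = 10*log10(4.9147e+07) = 76.915 dB


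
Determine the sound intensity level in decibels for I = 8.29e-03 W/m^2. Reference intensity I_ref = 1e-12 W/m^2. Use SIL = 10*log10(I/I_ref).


I / I_ref = 8.29e-03 / 1e-12 = 8.29e+09
SIL = 10 * log10(8.29e+09) = 99.186 dB


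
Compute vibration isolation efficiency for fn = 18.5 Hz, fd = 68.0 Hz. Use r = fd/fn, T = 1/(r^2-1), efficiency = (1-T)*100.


r = 68.0 / 18.5 = 3.67568
r^2 - 1 = 3.67568^2 - 1 = 12.5106
T = 1/12.5106 = 0.0799322
Efficiency = (1 - 0.0799322)*100 = 92.007 %


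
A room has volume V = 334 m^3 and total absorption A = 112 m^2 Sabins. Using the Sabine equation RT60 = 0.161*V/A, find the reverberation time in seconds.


RT60 = 0.161 * 334 / 112 = 0.48013 s


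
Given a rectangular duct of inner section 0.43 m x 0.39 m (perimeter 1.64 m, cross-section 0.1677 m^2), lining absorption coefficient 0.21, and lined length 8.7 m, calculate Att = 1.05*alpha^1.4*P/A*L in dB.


alpha^1.4 = 0.21^1.4 = 0.112488
Attenuation rate = 1.05 * alpha^1.4 * P / A
= 1.05 * 0.112488 * 1.64 / 0.1677 = 1.15506 dB/m
Total Att = 1.15506 * 8.7 = 10.049 dB


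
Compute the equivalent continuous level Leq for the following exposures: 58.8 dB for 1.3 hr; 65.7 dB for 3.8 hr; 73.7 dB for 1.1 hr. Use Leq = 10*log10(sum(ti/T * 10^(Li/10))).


T_total = 1.3 + 3.8 + 1.1 = 6.2 hr
(1.3/6.2) * 10^(58.8/10) = 159057
(3.8/6.2) * 10^(65.7/10) = 2.27715e+06
(1.1/6.2) * 10^(73.7/10) = 4.15912e+06
Sum = 159057 + 2.27715e+06 + 4.15912e+06 = 6.59533e+06
Leq = 10*log10(6.59533e+06) = 68.192 dB


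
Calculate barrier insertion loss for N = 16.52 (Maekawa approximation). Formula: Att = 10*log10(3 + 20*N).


3 + 20*N = 3 + 20*16.52 = 333.4
Att = 10*log10(333.4) = 25.23 dB


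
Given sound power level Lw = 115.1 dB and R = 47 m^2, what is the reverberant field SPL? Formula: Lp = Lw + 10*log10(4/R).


4/R = 4/47 = 0.0851064
Lp = 115.1 + 10*log10(0.0851064) = 104.4 dB


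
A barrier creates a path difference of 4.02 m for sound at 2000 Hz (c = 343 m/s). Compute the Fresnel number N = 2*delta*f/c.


N = 2*delta*f/c = 2*delta/lambda, where lambda = c/f
lambda = 343 / 2000 = 0.1715 m
N = 2 * 4.02 / 0.1715 = 46.88


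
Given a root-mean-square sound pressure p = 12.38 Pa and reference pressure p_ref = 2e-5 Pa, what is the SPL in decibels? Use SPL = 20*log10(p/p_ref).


p / p_ref = 12.38 / 2e-5 = 619000
SPL = 20 * log10(619000) = 115.83 dB


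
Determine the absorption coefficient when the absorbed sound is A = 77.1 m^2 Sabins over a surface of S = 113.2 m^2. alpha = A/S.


Absorption coefficient = absorbed power / incident power
alpha = A / S = 77.1 / 113.2 = 0.6811


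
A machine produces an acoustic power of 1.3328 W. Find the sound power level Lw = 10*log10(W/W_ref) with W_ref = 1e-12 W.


W / W_ref = 1.3328 / 1e-12 = 1.3328e+12
Lw = 10 * log10(1.3328e+12) = 121.25 dB


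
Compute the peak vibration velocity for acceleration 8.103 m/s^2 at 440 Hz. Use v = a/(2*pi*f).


omega = 2*pi*f = 2*pi*440 = 2764.6 rad/s
v = a / omega = 8.103 / 2764.6 = 0.002931 m/s


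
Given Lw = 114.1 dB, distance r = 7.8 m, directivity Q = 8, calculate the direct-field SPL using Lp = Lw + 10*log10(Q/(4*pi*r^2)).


4*pi*r^2 = 4*pi*7.8^2 = 764.538 m^2
Q / (4*pi*r^2) = 8 / 764.538 = 0.0104638
Lp = 114.1 + 10*log10(0.0104638) = 94.297 dB


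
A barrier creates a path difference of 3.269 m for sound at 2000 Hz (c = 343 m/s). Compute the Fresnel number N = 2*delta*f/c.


N = 2*delta*f/c = 2*delta/lambda, where lambda = c/f
lambda = 343 / 2000 = 0.1715 m
N = 2 * 3.269 / 0.1715 = 38.122


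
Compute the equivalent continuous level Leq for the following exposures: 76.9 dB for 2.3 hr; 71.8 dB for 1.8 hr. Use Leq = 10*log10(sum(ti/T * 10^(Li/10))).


T_total = 2.3 + 1.8 = 4.1 hr
(2.3/4.1) * 10^(76.9/10) = 2.74754e+07
(1.8/4.1) * 10^(71.8/10) = 6.6449e+06
Sum = 2.74754e+07 + 6.6449e+06 = 3.41203e+07
Leq = 10*log10(3.41203e+07) = 75.33 dB


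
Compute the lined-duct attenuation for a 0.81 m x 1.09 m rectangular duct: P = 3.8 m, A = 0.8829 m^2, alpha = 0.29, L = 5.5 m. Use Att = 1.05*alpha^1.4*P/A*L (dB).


alpha^1.4 = 0.29^1.4 = 0.176749
Attenuation rate = 1.05 * alpha^1.4 * P / A
= 1.05 * 0.176749 * 3.8 / 0.8829 = 0.798764 dB/m
Total Att = 0.798764 * 5.5 = 4.3932 dB


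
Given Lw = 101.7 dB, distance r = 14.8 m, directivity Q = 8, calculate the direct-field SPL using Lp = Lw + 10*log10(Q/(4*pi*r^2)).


4*pi*r^2 = 4*pi*14.8^2 = 2752.54 m^2
Q / (4*pi*r^2) = 8 / 2752.54 = 0.00290641
Lp = 101.7 + 10*log10(0.00290641) = 76.334 dB


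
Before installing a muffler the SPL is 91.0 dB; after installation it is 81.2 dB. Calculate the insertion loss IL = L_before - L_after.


Insertion loss = SPL without muffler - SPL with muffler
IL = 91.0 - 81.2 = 9.8 dB


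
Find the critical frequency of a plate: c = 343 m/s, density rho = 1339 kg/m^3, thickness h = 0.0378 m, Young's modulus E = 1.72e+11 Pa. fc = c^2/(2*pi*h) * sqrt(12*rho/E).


12*rho/E = 12*1339/1.72e+11 = 9.34186e-08
sqrt(12*rho/E) = sqrt(9.34186e-08) = 0.000305645
c^2/(2*pi*h) = 343^2/(2*pi*0.0378) = 495355
fc = 495355 * 0.000305645 = 151.4 Hz


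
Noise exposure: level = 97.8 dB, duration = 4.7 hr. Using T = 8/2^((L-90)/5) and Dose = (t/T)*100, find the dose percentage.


T_allowed = 8 / 2^((97.8 - 90)/5) = 2.71321 hr
Dose = 4.7 / 2.71321 * 100 = 173.23 %


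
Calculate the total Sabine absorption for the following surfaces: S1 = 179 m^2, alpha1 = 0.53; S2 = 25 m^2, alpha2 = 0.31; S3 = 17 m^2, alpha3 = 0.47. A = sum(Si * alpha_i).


179 * 0.53 = 94.87
25 * 0.31 = 7.75
17 * 0.47 = 7.99
A_total = 94.87 + 7.75 + 7.99 = 110.61 m^2


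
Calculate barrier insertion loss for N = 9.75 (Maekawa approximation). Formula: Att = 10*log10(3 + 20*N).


3 + 20*N = 3 + 20*9.75 = 198
Att = 10*log10(198) = 22.967 dB


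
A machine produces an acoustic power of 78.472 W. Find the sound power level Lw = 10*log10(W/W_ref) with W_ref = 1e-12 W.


W / W_ref = 78.472 / 1e-12 = 7.8472e+13
Lw = 10 * log10(7.8472e+13) = 138.95 dB


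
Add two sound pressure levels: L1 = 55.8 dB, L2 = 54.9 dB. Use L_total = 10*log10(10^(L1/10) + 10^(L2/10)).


10^(55.8/10) = 380189
10^(54.9/10) = 309030
Sum = 380189 + 309030 = 689219
L_total = 10*log10(689219) = 58.384 dB


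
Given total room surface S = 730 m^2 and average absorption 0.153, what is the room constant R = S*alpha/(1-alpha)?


R = 730 * 0.153 / (1 - 0.153) = 131.87 m^2


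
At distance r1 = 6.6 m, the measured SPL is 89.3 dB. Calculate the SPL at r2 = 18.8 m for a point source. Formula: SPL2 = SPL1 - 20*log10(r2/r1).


r2/r1 = 18.8/6.6 = 2.84848
Correction = 20*log10(2.84848) = 9.09226 dB
SPL2 = 89.3 - 9.09226 = 80.208 dB


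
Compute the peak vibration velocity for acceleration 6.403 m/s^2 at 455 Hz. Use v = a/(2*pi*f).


omega = 2*pi*f = 2*pi*455 = 2858.85 rad/s
v = a / omega = 6.403 / 2858.85 = 0.0022397 m/s


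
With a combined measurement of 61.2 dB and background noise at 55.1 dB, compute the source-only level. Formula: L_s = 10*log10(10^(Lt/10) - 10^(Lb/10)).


10^(61.2/10) = 1.31826e+06
10^(55.1/10) = 323594
Difference = 1.31826e+06 - 323594 = 994666
L_source = 10*log10(994666) = 59.977 dB


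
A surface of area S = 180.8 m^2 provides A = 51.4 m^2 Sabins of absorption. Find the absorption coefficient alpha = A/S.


Absorption coefficient = absorbed power / incident power
alpha = A / S = 51.4 / 180.8 = 0.28429


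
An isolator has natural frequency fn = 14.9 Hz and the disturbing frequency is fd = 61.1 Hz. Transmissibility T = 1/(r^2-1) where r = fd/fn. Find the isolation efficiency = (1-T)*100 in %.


r = 61.1 / 14.9 = 4.10067
r^2 - 1 = 4.10067^2 - 1 = 15.8155
T = 1/15.8155 = 0.0632291
Efficiency = (1 - 0.0632291)*100 = 93.677 %


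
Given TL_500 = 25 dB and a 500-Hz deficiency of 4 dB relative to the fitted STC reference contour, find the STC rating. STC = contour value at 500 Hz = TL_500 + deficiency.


By ASTM E413, STC = value of the fitted reference contour at 500 Hz.
Contour value at 500 Hz = TL_500 + deficiency = 25 + 4 = 29
STC = 29


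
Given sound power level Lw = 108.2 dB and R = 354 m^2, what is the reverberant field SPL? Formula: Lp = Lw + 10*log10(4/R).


4/R = 4/354 = 0.0112994
Lp = 108.2 + 10*log10(0.0112994) = 88.731 dB


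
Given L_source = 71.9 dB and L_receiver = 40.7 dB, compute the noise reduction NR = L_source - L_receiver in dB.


NR = L_source - L_receiver (difference between source and receiving room levels)
NR = 71.9 - 40.7 = 31.2 dB


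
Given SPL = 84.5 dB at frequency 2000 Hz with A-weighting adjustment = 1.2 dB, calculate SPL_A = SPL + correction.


A-weighting table: 2000 Hz -> 1.2 dB correction
SPL_A = SPL + correction = 84.5 + (1.2) = 85.7 dBA


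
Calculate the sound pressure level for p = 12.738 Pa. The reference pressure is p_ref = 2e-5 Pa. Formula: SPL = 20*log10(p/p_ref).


p / p_ref = 12.738 / 2e-5 = 636900
SPL = 20 * log10(636900) = 116.08 dB


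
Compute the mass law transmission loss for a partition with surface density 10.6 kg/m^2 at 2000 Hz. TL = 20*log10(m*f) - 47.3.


m * f = 10.6 * 2000 = 21200
20*log10(21200) = 86.5267 dB
TL = 86.5267 - 47.3 = 39.227 dB


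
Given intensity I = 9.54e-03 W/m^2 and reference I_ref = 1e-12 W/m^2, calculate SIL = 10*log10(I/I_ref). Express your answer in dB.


I / I_ref = 9.54e-03 / 1e-12 = 9.54e+09
SIL = 10 * log10(9.54e+09) = 99.795 dB


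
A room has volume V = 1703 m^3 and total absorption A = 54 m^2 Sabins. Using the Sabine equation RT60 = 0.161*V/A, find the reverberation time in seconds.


RT60 = 0.161 * 1703 / 54 = 5.0775 s


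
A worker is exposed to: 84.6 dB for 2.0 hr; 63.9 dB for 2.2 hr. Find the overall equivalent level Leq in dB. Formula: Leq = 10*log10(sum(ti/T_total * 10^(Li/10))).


T_total = 2.0 + 2.2 = 4.2 hr
(2.0/4.2) * 10^(84.6/10) = 1.37335e+08
(2.2/4.2) * 10^(63.9/10) = 1.2858e+06
Sum = 1.37335e+08 + 1.2858e+06 = 1.38621e+08
Leq = 10*log10(1.38621e+08) = 81.418 dB


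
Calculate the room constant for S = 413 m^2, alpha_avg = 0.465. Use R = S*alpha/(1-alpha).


R = 413 * 0.465 / (1 - 0.465) = 358.96 m^2


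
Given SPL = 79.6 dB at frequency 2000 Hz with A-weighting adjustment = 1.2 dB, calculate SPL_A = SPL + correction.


A-weighting table: 2000 Hz -> 1.2 dB correction
SPL_A = SPL + correction = 79.6 + (1.2) = 80.8 dBA


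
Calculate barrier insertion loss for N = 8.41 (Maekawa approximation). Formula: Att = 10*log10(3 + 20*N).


3 + 20*N = 3 + 20*8.41 = 171.2
Att = 10*log10(171.2) = 22.335 dB


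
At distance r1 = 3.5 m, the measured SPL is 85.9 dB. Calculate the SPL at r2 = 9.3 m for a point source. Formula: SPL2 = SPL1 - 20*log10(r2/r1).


r2/r1 = 9.3/3.5 = 2.65714
Correction = 20*log10(2.65714) = 8.48829 dB
SPL2 = 85.9 - 8.48829 = 77.412 dB


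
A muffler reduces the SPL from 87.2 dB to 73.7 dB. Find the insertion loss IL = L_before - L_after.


Insertion loss = SPL without muffler - SPL with muffler
IL = 87.2 - 73.7 = 13.5 dB


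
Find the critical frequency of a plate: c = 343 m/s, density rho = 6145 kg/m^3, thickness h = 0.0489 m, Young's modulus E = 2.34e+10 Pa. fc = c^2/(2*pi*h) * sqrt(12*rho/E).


12*rho/E = 12*6145/2.34e+10 = 3.15128e-06
sqrt(12*rho/E) = sqrt(3.15128e-06) = 0.00177518
c^2/(2*pi*h) = 343^2/(2*pi*0.0489) = 382912
fc = 382912 * 0.00177518 = 679.74 Hz


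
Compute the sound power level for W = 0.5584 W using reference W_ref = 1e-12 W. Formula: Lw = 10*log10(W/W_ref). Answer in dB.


W / W_ref = 0.5584 / 1e-12 = 5.584e+11
Lw = 10 * log10(5.584e+11) = 117.47 dB


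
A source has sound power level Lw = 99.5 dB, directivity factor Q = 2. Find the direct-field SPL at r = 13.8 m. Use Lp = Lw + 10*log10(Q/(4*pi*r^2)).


4*pi*r^2 = 4*pi*13.8^2 = 2393.14 m^2
Q / (4*pi*r^2) = 2 / 2393.14 = 0.000835722
Lp = 99.5 + 10*log10(0.000835722) = 68.721 dB


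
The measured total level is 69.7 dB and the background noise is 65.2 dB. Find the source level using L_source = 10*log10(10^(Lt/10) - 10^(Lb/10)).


10^(69.7/10) = 9.33254e+06
10^(65.2/10) = 3.31131e+06
Difference = 9.33254e+06 - 3.31131e+06 = 6.02123e+06
L_source = 10*log10(6.02123e+06) = 67.797 dB


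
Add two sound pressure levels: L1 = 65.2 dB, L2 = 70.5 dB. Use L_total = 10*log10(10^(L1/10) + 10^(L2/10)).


10^(65.2/10) = 3.31131e+06
10^(70.5/10) = 1.12202e+07
Sum = 3.31131e+06 + 1.12202e+07 = 1.45315e+07
L_total = 10*log10(1.45315e+07) = 71.623 dB


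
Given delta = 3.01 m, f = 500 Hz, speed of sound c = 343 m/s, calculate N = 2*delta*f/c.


N = 2*delta*f/c = 2*delta/lambda, where lambda = c/f
lambda = 343 / 500 = 0.686 m
N = 2 * 3.01 / 0.686 = 8.7755


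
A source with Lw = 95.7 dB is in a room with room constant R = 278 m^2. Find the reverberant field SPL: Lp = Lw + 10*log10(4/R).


4/R = 4/278 = 0.0143885
Lp = 95.7 + 10*log10(0.0143885) = 77.28 dB


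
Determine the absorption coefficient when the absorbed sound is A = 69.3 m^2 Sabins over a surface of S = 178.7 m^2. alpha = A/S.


Absorption coefficient = absorbed power / incident power
alpha = A / S = 69.3 / 178.7 = 0.3878


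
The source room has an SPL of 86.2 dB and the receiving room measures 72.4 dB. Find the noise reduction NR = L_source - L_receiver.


NR = L_source - L_receiver (difference between source and receiving room levels)
NR = 86.2 - 72.4 = 13.8 dB


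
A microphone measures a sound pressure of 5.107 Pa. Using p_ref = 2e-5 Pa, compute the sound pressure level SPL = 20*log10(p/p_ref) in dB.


p / p_ref = 5.107 / 2e-5 = 255350
SPL = 20 * log10(255350) = 108.14 dB


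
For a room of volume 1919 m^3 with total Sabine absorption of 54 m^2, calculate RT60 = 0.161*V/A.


RT60 = 0.161 * 1919 / 54 = 5.7215 s


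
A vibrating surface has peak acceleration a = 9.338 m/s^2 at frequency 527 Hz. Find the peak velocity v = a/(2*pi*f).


omega = 2*pi*f = 2*pi*527 = 3311.24 rad/s
v = a / omega = 9.338 / 3311.24 = 0.0028201 m/s


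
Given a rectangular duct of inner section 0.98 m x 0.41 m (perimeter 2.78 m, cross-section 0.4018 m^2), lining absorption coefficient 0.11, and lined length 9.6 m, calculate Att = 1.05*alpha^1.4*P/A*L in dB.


alpha^1.4 = 0.11^1.4 = 0.0454935
Attenuation rate = 1.05 * alpha^1.4 * P / A
= 1.05 * 0.0454935 * 2.78 / 0.4018 = 0.330502 dB/m
Total Att = 0.330502 * 9.6 = 3.1728 dB


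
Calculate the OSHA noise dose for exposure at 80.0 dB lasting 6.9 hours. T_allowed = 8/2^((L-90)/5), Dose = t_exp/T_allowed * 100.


T_allowed = 8 / 2^((80.0 - 90)/5) = 32 hr
Dose = 6.9 / 32 * 100 = 21.562 %


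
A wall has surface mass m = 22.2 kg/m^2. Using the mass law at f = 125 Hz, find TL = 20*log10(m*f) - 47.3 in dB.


m * f = 22.2 * 125 = 2775
20*log10(2775) = 68.8653 dB
TL = 68.8653 - 47.3 = 21.565 dB


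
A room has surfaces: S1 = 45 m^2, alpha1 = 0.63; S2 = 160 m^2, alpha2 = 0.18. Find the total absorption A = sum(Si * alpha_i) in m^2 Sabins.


45 * 0.63 = 28.35
160 * 0.18 = 28.8
A_total = 28.35 + 28.8 = 57.15 m^2


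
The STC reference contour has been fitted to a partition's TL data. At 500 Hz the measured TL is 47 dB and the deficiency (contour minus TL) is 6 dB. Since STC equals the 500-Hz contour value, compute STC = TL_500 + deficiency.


By ASTM E413, STC = value of the fitted reference contour at 500 Hz.
Contour value at 500 Hz = TL_500 + deficiency = 47 + 6 = 53
STC = 53


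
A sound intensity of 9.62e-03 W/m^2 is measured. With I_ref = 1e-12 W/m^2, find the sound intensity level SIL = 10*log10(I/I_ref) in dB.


I / I_ref = 9.62e-03 / 1e-12 = 9.62e+09
SIL = 10 * log10(9.62e+09) = 99.832 dB


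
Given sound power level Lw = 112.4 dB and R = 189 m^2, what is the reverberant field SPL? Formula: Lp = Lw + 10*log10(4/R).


4/R = 4/189 = 0.021164
Lp = 112.4 + 10*log10(0.021164) = 95.656 dB


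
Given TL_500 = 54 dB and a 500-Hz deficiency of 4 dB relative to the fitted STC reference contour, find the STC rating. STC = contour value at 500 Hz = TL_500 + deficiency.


By ASTM E413, STC = value of the fitted reference contour at 500 Hz.
Contour value at 500 Hz = TL_500 + deficiency = 54 + 4 = 58
STC = 58


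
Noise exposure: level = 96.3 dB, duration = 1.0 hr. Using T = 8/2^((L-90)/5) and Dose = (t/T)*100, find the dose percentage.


T_allowed = 8 / 2^((96.3 - 90)/5) = 3.34035 hr
Dose = 1.0 / 3.34035 * 100 = 29.937 %


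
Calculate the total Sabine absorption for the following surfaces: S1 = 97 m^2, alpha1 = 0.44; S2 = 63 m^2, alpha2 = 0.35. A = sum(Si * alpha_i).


97 * 0.44 = 42.68
63 * 0.35 = 22.05
A_total = 42.68 + 22.05 = 64.73 m^2


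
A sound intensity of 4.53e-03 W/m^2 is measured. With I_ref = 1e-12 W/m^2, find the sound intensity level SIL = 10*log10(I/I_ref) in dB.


I / I_ref = 4.53e-03 / 1e-12 = 4.53e+09
SIL = 10 * log10(4.53e+09) = 96.561 dB


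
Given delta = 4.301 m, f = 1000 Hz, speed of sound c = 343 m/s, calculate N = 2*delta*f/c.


N = 2*delta*f/c = 2*delta/lambda, where lambda = c/f
lambda = 343 / 1000 = 0.343 m
N = 2 * 4.301 / 0.343 = 25.079


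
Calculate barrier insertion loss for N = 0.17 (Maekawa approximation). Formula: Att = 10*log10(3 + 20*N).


3 + 20*N = 3 + 20*0.17 = 6.4
Att = 10*log10(6.4) = 8.0618 dB


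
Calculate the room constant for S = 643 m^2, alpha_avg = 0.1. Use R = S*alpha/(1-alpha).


R = 643 * 0.1 / (1 - 0.1) = 71.444 m^2


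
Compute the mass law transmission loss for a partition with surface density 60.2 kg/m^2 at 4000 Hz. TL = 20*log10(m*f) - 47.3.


m * f = 60.2 * 4000 = 240800
20*log10(240800) = 107.633 dB
TL = 107.633 - 47.3 = 60.333 dB


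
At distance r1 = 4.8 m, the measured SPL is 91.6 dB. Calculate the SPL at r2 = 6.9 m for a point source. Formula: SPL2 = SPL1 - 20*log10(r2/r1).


r2/r1 = 6.9/4.8 = 1.4375
Correction = 20*log10(1.4375) = 3.15216 dB
SPL2 = 91.6 - 3.15216 = 88.448 dB


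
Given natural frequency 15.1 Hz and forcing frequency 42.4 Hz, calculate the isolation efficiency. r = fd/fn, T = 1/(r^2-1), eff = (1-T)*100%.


r = 42.4 / 15.1 = 2.80795
r^2 - 1 = 2.80795^2 - 1 = 6.88458
T = 1/6.88458 = 0.145252
Efficiency = (1 - 0.145252)*100 = 85.475 %


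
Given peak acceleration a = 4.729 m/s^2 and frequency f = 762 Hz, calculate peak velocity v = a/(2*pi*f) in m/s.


omega = 2*pi*f = 2*pi*762 = 4787.79 rad/s
v = a / omega = 4.729 / 4787.79 = 0.00098772 m/s


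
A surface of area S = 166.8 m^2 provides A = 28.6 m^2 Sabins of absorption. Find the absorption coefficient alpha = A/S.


Absorption coefficient = absorbed power / incident power
alpha = A / S = 28.6 / 166.8 = 0.17146


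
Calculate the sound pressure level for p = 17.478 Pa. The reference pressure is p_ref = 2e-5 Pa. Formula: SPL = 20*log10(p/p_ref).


p / p_ref = 17.478 / 2e-5 = 873900
SPL = 20 * log10(873900) = 118.83 dB


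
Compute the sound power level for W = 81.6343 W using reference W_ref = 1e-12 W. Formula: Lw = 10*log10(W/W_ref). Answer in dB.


W / W_ref = 81.6343 / 1e-12 = 8.16343e+13
Lw = 10 * log10(8.16343e+13) = 139.12 dB


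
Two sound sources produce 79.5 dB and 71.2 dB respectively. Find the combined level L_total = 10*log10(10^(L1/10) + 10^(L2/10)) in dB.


10^(79.5/10) = 8.91251e+07
10^(71.2/10) = 1.31826e+07
Sum = 8.91251e+07 + 1.31826e+07 = 1.02308e+08
L_total = 10*log10(1.02308e+08) = 80.099 dB


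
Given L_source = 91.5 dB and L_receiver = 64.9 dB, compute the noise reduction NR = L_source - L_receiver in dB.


NR = L_source - L_receiver (difference between source and receiving room levels)
NR = 91.5 - 64.9 = 26.6 dB


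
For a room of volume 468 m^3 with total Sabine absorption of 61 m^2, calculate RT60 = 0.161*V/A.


RT60 = 0.161 * 468 / 61 = 1.2352 s


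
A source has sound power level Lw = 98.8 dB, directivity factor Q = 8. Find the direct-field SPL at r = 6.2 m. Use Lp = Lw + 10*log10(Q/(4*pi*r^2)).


4*pi*r^2 = 4*pi*6.2^2 = 483.051 m^2
Q / (4*pi*r^2) = 8 / 483.051 = 0.0165614
Lp = 98.8 + 10*log10(0.0165614) = 80.991 dB


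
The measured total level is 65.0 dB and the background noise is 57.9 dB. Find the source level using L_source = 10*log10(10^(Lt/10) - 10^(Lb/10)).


10^(65.0/10) = 3.16228e+06
10^(57.9/10) = 616595
Difference = 3.16228e+06 - 616595 = 2.54568e+06
L_source = 10*log10(2.54568e+06) = 64.058 dB


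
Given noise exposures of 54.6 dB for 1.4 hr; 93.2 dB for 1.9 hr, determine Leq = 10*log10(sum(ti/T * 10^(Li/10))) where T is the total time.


T_total = 1.4 + 1.9 = 3.3 hr
(1.4/3.3) * 10^(54.6/10) = 122353
(1.9/3.3) * 10^(93.2/10) = 1.20293e+09
Sum = 122353 + 1.20293e+09 = 1.20305e+09
Leq = 10*log10(1.20305e+09) = 90.803 dB


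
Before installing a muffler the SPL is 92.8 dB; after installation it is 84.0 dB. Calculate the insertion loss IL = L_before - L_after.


Insertion loss = SPL without muffler - SPL with muffler
IL = 92.8 - 84.0 = 8.8 dB


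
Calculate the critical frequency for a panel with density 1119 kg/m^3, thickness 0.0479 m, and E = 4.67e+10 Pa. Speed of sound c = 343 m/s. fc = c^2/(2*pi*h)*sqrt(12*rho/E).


12*rho/E = 12*1119/4.67e+10 = 2.87537e-07
sqrt(12*rho/E) = sqrt(2.87537e-07) = 0.000536225
c^2/(2*pi*h) = 343^2/(2*pi*0.0479) = 390906
fc = 390906 * 0.000536225 = 209.61 Hz


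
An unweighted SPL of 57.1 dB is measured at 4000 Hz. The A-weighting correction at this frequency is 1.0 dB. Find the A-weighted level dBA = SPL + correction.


A-weighting table: 4000 Hz -> 1.0 dB correction
SPL_A = SPL + correction = 57.1 + (1.0) = 58.1 dBA


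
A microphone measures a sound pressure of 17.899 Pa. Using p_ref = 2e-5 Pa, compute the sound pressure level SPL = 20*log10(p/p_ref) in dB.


p / p_ref = 17.899 / 2e-5 = 894950
SPL = 20 * log10(894950) = 119.04 dB


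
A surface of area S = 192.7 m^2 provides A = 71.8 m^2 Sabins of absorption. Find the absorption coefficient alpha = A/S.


Absorption coefficient = absorbed power / incident power
alpha = A / S = 71.8 / 192.7 = 0.3726


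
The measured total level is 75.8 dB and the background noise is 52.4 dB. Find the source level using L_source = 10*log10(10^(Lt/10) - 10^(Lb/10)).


10^(75.8/10) = 3.80189e+07
10^(52.4/10) = 173780
Difference = 3.80189e+07 - 173780 = 3.78451e+07
L_source = 10*log10(3.78451e+07) = 75.78 dB


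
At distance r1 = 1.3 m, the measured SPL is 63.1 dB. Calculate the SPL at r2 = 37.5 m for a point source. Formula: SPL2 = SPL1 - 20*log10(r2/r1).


r2/r1 = 37.5/1.3 = 28.8462
Correction = 20*log10(28.8462) = 29.2018 dB
SPL2 = 63.1 - 29.2018 = 33.898 dB


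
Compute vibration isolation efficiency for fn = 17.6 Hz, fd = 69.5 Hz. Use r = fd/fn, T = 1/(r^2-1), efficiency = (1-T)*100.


r = 69.5 / 17.6 = 3.94886
r^2 - 1 = 3.94886^2 - 1 = 14.5935
T = 1/14.5935 = 0.0685237
Efficiency = (1 - 0.0685237)*100 = 93.148 %


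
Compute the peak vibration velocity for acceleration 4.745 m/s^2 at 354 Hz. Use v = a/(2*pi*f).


omega = 2*pi*f = 2*pi*354 = 2224.25 rad/s
v = a / omega = 4.745 / 2224.25 = 0.0021333 m/s


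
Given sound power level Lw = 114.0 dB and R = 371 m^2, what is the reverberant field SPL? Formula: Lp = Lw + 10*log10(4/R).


4/R = 4/371 = 0.0107817
Lp = 114.0 + 10*log10(0.0107817) = 94.327 dB


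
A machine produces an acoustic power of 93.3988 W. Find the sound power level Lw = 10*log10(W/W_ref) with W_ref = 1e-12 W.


W / W_ref = 93.3988 / 1e-12 = 9.33988e+13
Lw = 10 * log10(9.33988e+13) = 139.7 dB


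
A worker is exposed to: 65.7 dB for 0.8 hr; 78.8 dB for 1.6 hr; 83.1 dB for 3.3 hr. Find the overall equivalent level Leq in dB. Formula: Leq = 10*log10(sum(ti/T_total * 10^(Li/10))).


T_total = 0.8 + 1.6 + 3.3 = 5.7 hr
(0.8/5.7) * 10^(65.7/10) = 521453
(1.6/5.7) * 10^(78.8/10) = 2.12934e+07
(3.3/5.7) * 10^(83.1/10) = 1.18206e+08
Sum = 521453 + 2.12934e+07 + 1.18206e+08 = 1.40021e+08
Leq = 10*log10(1.40021e+08) = 81.462 dB


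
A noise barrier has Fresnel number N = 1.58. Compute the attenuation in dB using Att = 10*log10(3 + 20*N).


3 + 20*N = 3 + 20*1.58 = 34.6
Att = 10*log10(34.6) = 15.391 dB


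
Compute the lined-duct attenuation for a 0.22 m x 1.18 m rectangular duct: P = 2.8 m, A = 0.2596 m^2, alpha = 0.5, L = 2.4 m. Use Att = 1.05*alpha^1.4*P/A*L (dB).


alpha^1.4 = 0.5^1.4 = 0.378929
Attenuation rate = 1.05 * alpha^1.4 * P / A
= 1.05 * 0.378929 * 2.8 / 0.2596 = 4.29141 dB/m
Total Att = 4.29141 * 2.4 = 10.299 dB


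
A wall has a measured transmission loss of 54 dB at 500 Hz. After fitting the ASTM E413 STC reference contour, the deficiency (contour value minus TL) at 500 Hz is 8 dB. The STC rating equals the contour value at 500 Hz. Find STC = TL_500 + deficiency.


By ASTM E413, STC = value of the fitted reference contour at 500 Hz.
Contour value at 500 Hz = TL_500 + deficiency = 54 + 8 = 62
STC = 62


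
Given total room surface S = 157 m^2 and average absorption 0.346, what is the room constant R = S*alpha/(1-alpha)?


R = 157 * 0.346 / (1 - 0.346) = 83.061 m^2


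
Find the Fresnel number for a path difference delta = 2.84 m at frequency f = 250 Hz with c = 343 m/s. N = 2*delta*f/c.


N = 2*delta*f/c = 2*delta/lambda, where lambda = c/f
lambda = 343 / 250 = 1.372 m
N = 2 * 2.84 / 1.372 = 4.1399


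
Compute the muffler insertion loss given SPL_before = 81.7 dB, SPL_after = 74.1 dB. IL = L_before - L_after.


Insertion loss = SPL without muffler - SPL with muffler
IL = 81.7 - 74.1 = 7.6 dB


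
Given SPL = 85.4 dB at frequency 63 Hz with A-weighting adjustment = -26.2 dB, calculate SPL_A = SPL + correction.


A-weighting table: 63 Hz -> -26.2 dB correction
SPL_A = SPL + correction = 85.4 + (-26.2) = 59.2 dBA


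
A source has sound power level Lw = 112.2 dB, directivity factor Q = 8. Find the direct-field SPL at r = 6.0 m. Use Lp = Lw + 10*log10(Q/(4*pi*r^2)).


4*pi*r^2 = 4*pi*6.0^2 = 452.389 m^2
Q / (4*pi*r^2) = 8 / 452.389 = 0.0176839
Lp = 112.2 + 10*log10(0.0176839) = 94.676 dB


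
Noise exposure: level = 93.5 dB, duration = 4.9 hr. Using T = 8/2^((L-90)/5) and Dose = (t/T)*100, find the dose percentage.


T_allowed = 8 / 2^((93.5 - 90)/5) = 4.92458 hr
Dose = 4.9 / 4.92458 * 100 = 99.501 %


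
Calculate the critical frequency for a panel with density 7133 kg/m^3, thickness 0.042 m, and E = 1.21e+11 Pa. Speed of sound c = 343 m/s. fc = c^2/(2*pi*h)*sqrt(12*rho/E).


12*rho/E = 12*7133/1.21e+11 = 7.07405e-07
sqrt(12*rho/E) = sqrt(7.07405e-07) = 0.000841074
c^2/(2*pi*h) = 343^2/(2*pi*0.042) = 445820
fc = 445820 * 0.000841074 = 374.97 Hz


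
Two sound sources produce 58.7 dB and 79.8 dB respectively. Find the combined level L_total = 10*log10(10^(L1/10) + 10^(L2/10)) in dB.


10^(58.7/10) = 741310
10^(79.8/10) = 9.54993e+07
Sum = 741310 + 9.54993e+07 = 9.62406e+07
L_total = 10*log10(9.62406e+07) = 79.834 dB


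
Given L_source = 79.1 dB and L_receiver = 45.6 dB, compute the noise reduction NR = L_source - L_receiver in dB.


NR = L_source - L_receiver (difference between source and receiving room levels)
NR = 79.1 - 45.6 = 33.5 dB


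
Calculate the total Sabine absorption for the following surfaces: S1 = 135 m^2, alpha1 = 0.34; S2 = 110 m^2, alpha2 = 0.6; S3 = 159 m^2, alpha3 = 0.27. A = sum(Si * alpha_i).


135 * 0.34 = 45.9
110 * 0.6 = 66
159 * 0.27 = 42.93
A_total = 45.9 + 66 + 42.93 = 154.83 m^2


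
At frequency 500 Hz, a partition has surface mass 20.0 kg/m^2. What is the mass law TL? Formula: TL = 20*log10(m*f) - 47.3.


m * f = 20.0 * 500 = 10000
20*log10(10000) = 80 dB
TL = 80 - 47.3 = 32.7 dB


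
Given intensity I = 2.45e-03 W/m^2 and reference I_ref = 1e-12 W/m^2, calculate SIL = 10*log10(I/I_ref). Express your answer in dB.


I / I_ref = 2.45e-03 / 1e-12 = 2.45e+09
SIL = 10 * log10(2.45e+09) = 93.892 dB


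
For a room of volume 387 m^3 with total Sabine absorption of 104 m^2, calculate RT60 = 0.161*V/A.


RT60 = 0.161 * 387 / 104 = 0.59911 s


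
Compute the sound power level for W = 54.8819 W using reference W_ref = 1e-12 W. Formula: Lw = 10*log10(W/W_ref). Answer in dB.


W / W_ref = 54.8819 / 1e-12 = 5.48819e+13
Lw = 10 * log10(5.48819e+13) = 137.39 dB


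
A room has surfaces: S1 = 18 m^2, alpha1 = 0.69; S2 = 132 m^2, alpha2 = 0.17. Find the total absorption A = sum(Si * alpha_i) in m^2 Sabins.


18 * 0.69 = 12.42
132 * 0.17 = 22.44
A_total = 12.42 + 22.44 = 34.86 m^2


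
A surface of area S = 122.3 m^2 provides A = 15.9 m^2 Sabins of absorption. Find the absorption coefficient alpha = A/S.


Absorption coefficient = absorbed power / incident power
alpha = A / S = 15.9 / 122.3 = 0.13001


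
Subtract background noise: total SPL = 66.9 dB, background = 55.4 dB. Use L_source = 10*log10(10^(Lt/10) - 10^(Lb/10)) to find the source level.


10^(66.9/10) = 4.89779e+06
10^(55.4/10) = 346737
Difference = 4.89779e+06 - 346737 = 4.55105e+06
L_source = 10*log10(4.55105e+06) = 66.581 dB


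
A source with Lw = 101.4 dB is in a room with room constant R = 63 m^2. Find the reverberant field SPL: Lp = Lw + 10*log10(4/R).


4/R = 4/63 = 0.0634921
Lp = 101.4 + 10*log10(0.0634921) = 89.427 dB


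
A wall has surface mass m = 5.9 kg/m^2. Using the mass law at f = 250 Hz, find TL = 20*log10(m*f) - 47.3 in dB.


m * f = 5.9 * 250 = 1475
20*log10(1475) = 63.3758 dB
TL = 63.3758 - 47.3 = 16.076 dB


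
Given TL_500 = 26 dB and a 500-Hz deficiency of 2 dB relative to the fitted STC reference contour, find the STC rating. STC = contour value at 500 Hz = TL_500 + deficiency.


By ASTM E413, STC = value of the fitted reference contour at 500 Hz.
Contour value at 500 Hz = TL_500 + deficiency = 26 + 2 = 28
STC = 28


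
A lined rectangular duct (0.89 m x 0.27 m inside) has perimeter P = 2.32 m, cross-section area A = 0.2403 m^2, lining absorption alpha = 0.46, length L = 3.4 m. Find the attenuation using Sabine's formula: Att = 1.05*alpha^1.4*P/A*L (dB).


alpha^1.4 = 0.46^1.4 = 0.337179
Attenuation rate = 1.05 * alpha^1.4 * P / A
= 1.05 * 0.337179 * 2.32 / 0.2403 = 3.41809 dB/m
Total Att = 3.41809 * 3.4 = 11.622 dB


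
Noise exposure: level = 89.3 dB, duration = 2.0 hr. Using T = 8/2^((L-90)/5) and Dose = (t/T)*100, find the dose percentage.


T_allowed = 8 / 2^((89.3 - 90)/5) = 8.81524 hr
Dose = 2.0 / 8.81524 * 100 = 22.688 %


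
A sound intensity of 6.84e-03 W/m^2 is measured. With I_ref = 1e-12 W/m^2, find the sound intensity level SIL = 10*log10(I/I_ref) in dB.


I / I_ref = 6.84e-03 / 1e-12 = 6.84e+09
SIL = 10 * log10(6.84e+09) = 98.351 dB


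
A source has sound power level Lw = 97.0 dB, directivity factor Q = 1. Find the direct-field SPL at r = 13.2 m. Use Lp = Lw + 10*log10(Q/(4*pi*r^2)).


4*pi*r^2 = 4*pi*13.2^2 = 2189.56 m^2
Q / (4*pi*r^2) = 1 / 2189.56 = 0.000456713
Lp = 97.0 + 10*log10(0.000456713) = 63.596 dB


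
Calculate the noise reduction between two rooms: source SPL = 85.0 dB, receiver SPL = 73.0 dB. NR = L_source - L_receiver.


NR = L_source - L_receiver (difference between source and receiving room levels)
NR = 85.0 - 73.0 = 12 dB


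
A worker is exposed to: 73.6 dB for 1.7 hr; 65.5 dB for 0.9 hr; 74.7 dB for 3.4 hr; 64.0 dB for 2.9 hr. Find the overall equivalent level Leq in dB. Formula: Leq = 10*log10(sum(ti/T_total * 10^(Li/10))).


T_total = 1.7 + 0.9 + 3.4 + 2.9 = 8.9 hr
(1.7/8.9) * 10^(73.6/10) = 4.37581e+06
(0.9/8.9) * 10^(65.5/10) = 358800
(3.4/8.9) * 10^(74.7/10) = 1.12743e+07
(2.9/8.9) * 10^(64.0/10) = 818480
Sum = 4.37581e+06 + 358800 + 1.12743e+07 + 818480 = 1.68274e+07
Leq = 10*log10(1.68274e+07) = 72.26 dB


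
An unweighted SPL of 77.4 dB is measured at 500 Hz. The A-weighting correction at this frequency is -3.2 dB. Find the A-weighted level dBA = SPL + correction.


A-weighting table: 500 Hz -> -3.2 dB correction
SPL_A = SPL + correction = 77.4 + (-3.2) = 74.2 dBA


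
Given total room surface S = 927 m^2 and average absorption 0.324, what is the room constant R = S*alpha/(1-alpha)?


R = 927 * 0.324 / (1 - 0.324) = 444.3 m^2


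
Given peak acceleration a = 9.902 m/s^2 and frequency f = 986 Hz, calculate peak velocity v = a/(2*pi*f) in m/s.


omega = 2*pi*f = 2*pi*986 = 6195.22 rad/s
v = a / omega = 9.902 / 6195.22 = 0.0015983 m/s


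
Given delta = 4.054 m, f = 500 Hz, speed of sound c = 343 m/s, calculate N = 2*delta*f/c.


N = 2*delta*f/c = 2*delta/lambda, where lambda = c/f
lambda = 343 / 500 = 0.686 m
N = 2 * 4.054 / 0.686 = 11.819


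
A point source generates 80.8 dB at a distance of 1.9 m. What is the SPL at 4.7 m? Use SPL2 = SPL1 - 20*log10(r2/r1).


r2/r1 = 4.7/1.9 = 2.47368
Correction = 20*log10(2.47368) = 7.86687 dB
SPL2 = 80.8 - 7.86687 = 72.933 dB


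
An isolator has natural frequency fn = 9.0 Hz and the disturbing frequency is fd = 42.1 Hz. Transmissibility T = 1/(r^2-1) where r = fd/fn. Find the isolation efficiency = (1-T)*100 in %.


r = 42.1 / 9.0 = 4.67778
r^2 - 1 = 4.67778^2 - 1 = 20.8816
T = 1/20.8816 = 0.0478891
Efficiency = (1 - 0.0478891)*100 = 95.211 %


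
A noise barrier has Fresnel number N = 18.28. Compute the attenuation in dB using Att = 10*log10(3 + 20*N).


3 + 20*N = 3 + 20*18.28 = 368.6
Att = 10*log10(368.6) = 25.666 dB


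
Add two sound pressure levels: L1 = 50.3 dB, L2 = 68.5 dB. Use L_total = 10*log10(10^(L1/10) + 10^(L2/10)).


10^(50.3/10) = 107152
10^(68.5/10) = 7.07946e+06
Sum = 107152 + 7.07946e+06 = 7.18661e+06
L_total = 10*log10(7.18661e+06) = 68.565 dB
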